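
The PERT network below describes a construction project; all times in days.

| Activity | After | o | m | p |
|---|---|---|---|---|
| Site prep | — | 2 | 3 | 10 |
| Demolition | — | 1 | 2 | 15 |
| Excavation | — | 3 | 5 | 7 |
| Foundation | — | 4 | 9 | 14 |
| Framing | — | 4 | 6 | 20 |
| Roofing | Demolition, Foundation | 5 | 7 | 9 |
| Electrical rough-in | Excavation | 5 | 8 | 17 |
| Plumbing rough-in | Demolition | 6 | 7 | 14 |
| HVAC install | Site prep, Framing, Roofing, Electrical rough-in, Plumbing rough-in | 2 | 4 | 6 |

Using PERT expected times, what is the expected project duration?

20 days

te_Site prep = (2 + 4·3 + 10)/6 = 24/6 = 4
te_Demolition = (1 + 4·2 + 15)/6 = 24/6 = 4
te_Excavation = (3 + 4·5 + 7)/6 = 30/6 = 5
te_Foundation = (4 + 4·9 + 14)/6 = 54/6 = 9
te_Framing = (4 + 4·6 + 20)/6 = 48/6 = 8
te_Roofing = (5 + 4·7 + 9)/6 = 42/6 = 7
te_Electrical rough-in = (5 + 4·8 + 17)/6 = 54/6 = 9
te_Plumbing rough-in = (6 + 4·7 + 14)/6 = 48/6 = 8
te_HVAC install = (2 + 4·4 + 6)/6 = 24/6 = 4

Forward pass:
ES_Site prep = 0; EF_Site prep = 4
ES_Demolition = 0; EF_Demolition = 4
ES_Excavation = 0; EF_Excavation = 5
ES_Foundation = 0; EF_Foundation = 9
ES_Framing = 0; EF_Framing = 8
ES_Roofing = max(EF_Demolition=4, EF_Foundation=9) = 9; EF_Roofing = 9+7 = 16
ES_Electrical rough-in = 5; EF_Electrical rough-in = 5+9 = 14
ES_Plumbing rough-in = 4; EF_Plumbing rough-in = 4+8 = 12
ES_HVAC install = max(EF_Site prep=4, EF_Framing=8, EF_Roofing=16, EF_Electrical rough-in=14, EF_Plumbing rough-in=12) = 16; EF_HVAC install = 16+4 = 20
Expected project duration μ = 20 days. Critical path: Foundation → Roofing → HVAC install.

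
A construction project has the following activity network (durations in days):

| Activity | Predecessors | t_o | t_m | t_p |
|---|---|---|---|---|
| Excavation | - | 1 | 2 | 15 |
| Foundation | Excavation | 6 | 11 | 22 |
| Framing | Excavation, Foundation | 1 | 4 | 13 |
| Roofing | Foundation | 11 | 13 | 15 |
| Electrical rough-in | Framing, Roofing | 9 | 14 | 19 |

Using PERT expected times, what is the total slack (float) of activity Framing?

te_Excavation = (1 + 4·2 + 15)/6 = 24/6 = 4
te_Foundation = (6 + 4·11 + 22)/6 = 72/6 = 12
te_Framing = (1 + 4·4 + 13)/6 = 30/6 = 5
te_Roofing = (11 + 4·13 + 15)/6 = 78/6 = 13
te_Electrical rough-in = (9 + 4·14 + 19)/6 = 84/6 = 14

Forward pass:
ES_Excavation = 0; EF_Excavation = 4
ES_Foundation = 4; EF_Foundation = 4+12 = 16
ES_Framing = max(EF_Excavation=4, EF_Foundation=16) = 16; EF_Framing = 16+5 = 21
ES_Roofing = 16; EF_Roofing = 16+13 = 29
ES_Electrical rough-in = max(EF_Framing=21, EF_Roofing=29) = 29; EF_Electrical rough-in = 29+14 = 43
Expected project duration μ = 43 days. Critical path: Excavation → Foundation → Roofing → Electrical rough-in.

Backward pass:
LF_Electrical rough-in = 43; LS_Electrical rough-in = 43−14 = 29
LF_Roofing = LS_Electrical rough-in = 29; LS_Roofing = 29−13 = 16
LF_Framing = LS_Electrical rough-in = 29; LS_Framing = 29−5 = 24
LF_Foundation = min(LS_Framing=24, LS_Roofing=16) = 16; LS_Foundation = 16−12 = 4
LF_Excavation = min(LS_Foundation=4, LS_Framing=24) = 4; LS_Excavation = 4−4 = 0
Slack_Framing = LS_Framing − ES_Framing = 24 − 16 = 8

8 days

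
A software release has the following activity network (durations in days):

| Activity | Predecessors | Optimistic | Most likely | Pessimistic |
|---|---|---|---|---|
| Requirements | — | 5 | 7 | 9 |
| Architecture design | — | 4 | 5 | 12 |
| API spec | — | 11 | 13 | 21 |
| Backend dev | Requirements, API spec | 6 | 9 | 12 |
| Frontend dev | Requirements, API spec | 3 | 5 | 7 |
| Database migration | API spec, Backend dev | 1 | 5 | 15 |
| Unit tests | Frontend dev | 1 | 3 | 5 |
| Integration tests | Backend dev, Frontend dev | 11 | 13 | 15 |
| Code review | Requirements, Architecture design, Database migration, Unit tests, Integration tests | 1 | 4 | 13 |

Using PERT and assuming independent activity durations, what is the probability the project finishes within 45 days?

te_Requirements = (5 + 4·7 + 9)/6 = 42/6 = 7; σ²_Requirements = ((9−5)/6)² = 0.444
te_Architecture design = (4 + 4·5 + 12)/6 = 36/6 = 6; σ²_Architecture design = ((12−4)/6)² = 1.778
te_API spec = (11 + 4·13 + 21)/6 = 84/6 = 14; σ²_API spec = ((21−11)/6)² = 2.778
te_Backend dev = (6 + 4·9 + 12)/6 = 54/6 = 9; σ²_Backend dev = ((12−6)/6)² = 1.000
te_Frontend dev = (3 + 4·5 + 7)/6 = 30/6 = 5; σ²_Frontend dev = ((7−3)/6)² = 0.444
te_Database migration = (1 + 4·5 + 15)/6 = 36/6 = 6; σ²_Database migration = ((15−1)/6)² = 5.444
te_Unit tests = (1 + 4·3 + 5)/6 = 18/6 = 3; σ²_Unit tests = ((5−1)/6)² = 0.444
te_Integration tests = (11 + 4·13 + 15)/6 = 78/6 = 13; σ²_Integration tests = ((15−11)/6)² = 0.444
te_Code review = (1 + 4·4 + 13)/6 = 30/6 = 5; σ²_Code review = ((13−1)/6)² = 4.000

Forward pass:
ES_Requirements = 0; EF_Requirements = 7
ES_Architecture design = 0; EF_Architecture design = 6
ES_API spec = 0; EF_API spec = 14
ES_Backend dev = max(EF_Requirements=7, EF_API spec=14) = 14; EF_Backend dev = 14+9 = 23
ES_Frontend dev = max(EF_Requirements=7, EF_API spec=14) = 14; EF_Frontend dev = 14+5 = 19
ES_Database migration = max(EF_API spec=14, EF_Backend dev=23) = 23; EF_Database migration = 23+6 = 29
ES_Unit tests = 19; EF_Unit tests = 19+3 = 22
ES_Integration tests = max(EF_Backend dev=23, EF_Frontend dev=19) = 23; EF_Integration tests = 23+13 = 36
ES_Code review = max(EF_Requirements=7, EF_Architecture design=6, EF_Database migration=29, EF_Unit tests=22, EF_Integration tests=36) = 36; EF_Code review = 36+5 = 41
Expected project duration μ = 41 days. Critical path: API spec → Backend dev → Integration tests → Code review.

Variance along critical path = 2.778 + 1.000 + 0.444 + 4.000 = 8.222; σ = √8.222 = 2.867 days.
Z = (45 − 41) / 2.867 = 1.395
P(T ≤ 45) = Φ(1.395) ≈ 0.918

0.918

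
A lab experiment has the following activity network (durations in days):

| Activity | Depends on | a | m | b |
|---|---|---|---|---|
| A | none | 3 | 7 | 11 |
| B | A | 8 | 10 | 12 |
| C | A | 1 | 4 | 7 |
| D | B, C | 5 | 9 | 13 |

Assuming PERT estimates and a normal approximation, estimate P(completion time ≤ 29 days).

0.933

te_A = (3 + 4·7 + 11)/6 = 42/6 = 7; σ²_A = ((11−3)/6)² = 1.778
te_B = (8 + 4·10 + 12)/6 = 60/6 = 10; σ²_B = ((12−8)/6)² = 0.444
te_C = (1 + 4·4 + 7)/6 = 24/6 = 4; σ²_C = ((7−1)/6)² = 1.000
te_D = (5 + 4·9 + 13)/6 = 54/6 = 9; σ²_D = ((13−5)/6)² = 1.778

Forward pass:
ES_A = 0; EF_A = 7
ES_B = 7; EF_B = 7+10 = 17
ES_C = 7; EF_C = 7+4 = 11
ES_D = max(EF_B=17, EF_C=11) = 17; EF_D = 17+9 = 26
Expected project duration μ = 26 days. Critical path: A → B → D.

Variance along critical path = 1.778 + 0.444 + 1.778 = 4.000; σ = √4.000 = 2.000 days.
Z = (29 − 26) / 2.000 = 1.500
P(T ≤ 29) = Φ(1.500) ≈ 0.933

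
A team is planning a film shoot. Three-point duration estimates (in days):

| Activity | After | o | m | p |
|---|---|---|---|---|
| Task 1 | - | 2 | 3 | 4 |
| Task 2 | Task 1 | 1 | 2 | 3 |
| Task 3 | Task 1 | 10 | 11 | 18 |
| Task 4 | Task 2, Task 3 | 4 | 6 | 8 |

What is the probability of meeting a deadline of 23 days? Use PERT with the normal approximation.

te_Task 1 = (2 + 4·3 + 4)/6 = 18/6 = 3; σ²_Task 1 = ((4−2)/6)² = 0.111
te_Task 2 = (1 + 4·2 + 3)/6 = 12/6 = 2; σ²_Task 2 = ((3−1)/6)² = 0.111
te_Task 3 = (10 + 4·11 + 18)/6 = 72/6 = 12; σ²_Task 3 = ((18−10)/6)² = 1.778
te_Task 4 = (4 + 4·6 + 8)/6 = 36/6 = 6; σ²_Task 4 = ((8−4)/6)² = 0.444

Forward pass:
ES_Task 1 = 0; EF_Task 1 = 3
ES_Task 2 = 3; EF_Task 2 = 3+2 = 5
ES_Task 3 = 3; EF_Task 3 = 3+12 = 15
ES_Task 4 = max(EF_Task 2=5, EF_Task 3=15) = 15; EF_Task 4 = 15+6 = 21
Expected project duration μ = 21 days. Critical path: Task 1 → Task 3 → Task 4.

Variance along critical path = 0.111 + 1.778 + 0.444 = 2.333; σ = √2.333 = 1.528 days.
Z = (23 − 21) / 1.528 = 1.309
P(T ≤ 23) = Φ(1.309) ≈ 0.905

0.905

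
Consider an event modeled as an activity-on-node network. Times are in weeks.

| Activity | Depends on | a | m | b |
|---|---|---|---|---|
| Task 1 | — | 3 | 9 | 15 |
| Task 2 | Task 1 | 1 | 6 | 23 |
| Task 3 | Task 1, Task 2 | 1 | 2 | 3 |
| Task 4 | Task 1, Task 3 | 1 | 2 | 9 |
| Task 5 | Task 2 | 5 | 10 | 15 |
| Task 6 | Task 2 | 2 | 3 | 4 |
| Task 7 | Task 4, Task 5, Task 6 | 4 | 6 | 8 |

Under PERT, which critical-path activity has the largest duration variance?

Task 2

te_Task 1 = (3 + 4·9 + 15)/6 = 54/6 = 9; σ²_Task 1 = ((15−3)/6)² = 4.000
te_Task 2 = (1 + 4·6 + 23)/6 = 48/6 = 8; σ²_Task 2 = ((23−1)/6)² = 13.444
te_Task 3 = (1 + 4·2 + 3)/6 = 12/6 = 2; σ²_Task 3 = ((3−1)/6)² = 0.111
te_Task 4 = (1 + 4·2 + 9)/6 = 18/6 = 3; σ²_Task 4 = ((9−1)/6)² = 1.778
te_Task 5 = (5 + 4·10 + 15)/6 = 60/6 = 10; σ²_Task 5 = ((15−5)/6)² = 2.778
te_Task 6 = (2 + 4·3 + 4)/6 = 18/6 = 3; σ²_Task 6 = ((4−2)/6)² = 0.111
te_Task 7 = (4 + 4·6 + 8)/6 = 36/6 = 6; σ²_Task 7 = ((8−4)/6)² = 0.444

Forward pass:
ES_Task 1 = 0; EF_Task 1 = 9
ES_Task 2 = 9; EF_Task 2 = 9+8 = 17
ES_Task 3 = max(EF_Task 1=9, EF_Task 2=17) = 17; EF_Task 3 = 17+2 = 19
ES_Task 4 = max(EF_Task 1=9, EF_Task 3=19) = 19; EF_Task 4 = 19+3 = 22
ES_Task 5 = 17; EF_Task 5 = 17+10 = 27
ES_Task 6 = 17; EF_Task 6 = 17+3 = 20
ES_Task 7 = max(EF_Task 4=22, EF_Task 5=27, EF_Task 6=20) = 27; EF_Task 7 = 27+6 = 33
Expected project duration μ = 33 weeks. Critical path: Task 1 → Task 2 → Task 5 → Task 7.

Variances on critical path: σ²_Task 1=4.000, σ²_Task 2=13.444, σ²_Task 5=2.778, σ²_Task 7=0.444.
Largest is σ²_Task 2 = 13.444.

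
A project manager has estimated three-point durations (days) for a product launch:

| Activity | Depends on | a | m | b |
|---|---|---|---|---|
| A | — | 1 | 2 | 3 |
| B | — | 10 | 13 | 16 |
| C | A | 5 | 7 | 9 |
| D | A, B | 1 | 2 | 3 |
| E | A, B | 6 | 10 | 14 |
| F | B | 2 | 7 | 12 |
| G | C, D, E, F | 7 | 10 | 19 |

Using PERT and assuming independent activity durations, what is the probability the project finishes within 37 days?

te_A = (1 + 4·2 + 3)/6 = 12/6 = 2; σ²_A = ((3−1)/6)² = 0.111
te_B = (10 + 4·13 + 16)/6 = 78/6 = 13; σ²_B = ((16−10)/6)² = 1.000
te_C = (5 + 4·7 + 9)/6 = 42/6 = 7; σ²_C = ((9−5)/6)² = 0.444
te_D = (1 + 4·2 + 3)/6 = 12/6 = 2; σ²_D = ((3−1)/6)² = 0.111
te_E = (6 + 4·10 + 14)/6 = 60/6 = 10; σ²_E = ((14−6)/6)² = 1.778
te_F = (2 + 4·7 + 12)/6 = 42/6 = 7; σ²_F = ((12−2)/6)² = 2.778
te_G = (7 + 4·10 + 19)/6 = 66/6 = 11; σ²_G = ((19−7)/6)² = 4.000

Forward pass:
ES_A = 0; EF_A = 2
ES_B = 0; EF_B = 13
ES_C = 2; EF_C = 2+7 = 9
ES_D = max(EF_A=2, EF_B=13) = 13; EF_D = 13+2 = 15
ES_E = max(EF_A=2, EF_B=13) = 13; EF_E = 13+10 = 23
ES_F = 13; EF_F = 13+7 = 20
ES_G = max(EF_C=9, EF_D=15, EF_E=23, EF_F=20) = 23; EF_G = 23+11 = 34
Expected project duration μ = 34 days. Critical path: B → E → G.

Variance along critical path = 1.000 + 1.778 + 4.000 = 6.778; σ = √6.778 = 2.603 days.
Z = (37 − 34) / 2.603 = 1.152
P(T ≤ 37) = Φ(1.152) ≈ 0.875

0.875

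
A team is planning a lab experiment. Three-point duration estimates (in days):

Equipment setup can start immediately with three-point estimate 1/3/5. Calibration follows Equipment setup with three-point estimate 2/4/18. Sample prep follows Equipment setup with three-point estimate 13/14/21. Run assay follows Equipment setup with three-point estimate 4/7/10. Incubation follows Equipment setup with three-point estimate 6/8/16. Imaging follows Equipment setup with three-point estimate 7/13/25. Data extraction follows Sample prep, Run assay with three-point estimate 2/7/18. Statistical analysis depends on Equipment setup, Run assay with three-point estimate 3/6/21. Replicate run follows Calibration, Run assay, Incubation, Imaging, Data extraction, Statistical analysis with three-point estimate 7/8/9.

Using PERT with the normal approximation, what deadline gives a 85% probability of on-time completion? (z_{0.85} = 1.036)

37.2 days

te_Equipment setup = (1 + 4·3 + 5)/6 = 18/6 = 3; σ²_Equipment setup = ((5−1)/6)² = 0.444
te_Calibration = (2 + 4·4 + 18)/6 = 36/6 = 6; σ²_Calibration = ((18−2)/6)² = 7.111
te_Sample prep = (13 + 4·14 + 21)/6 = 90/6 = 15; σ²_Sample prep = ((21−13)/6)² = 1.778
te_Run assay = (4 + 4·7 + 10)/6 = 42/6 = 7; σ²_Run assay = ((10−4)/6)² = 1.000
te_Incubation = (6 + 4·8 + 16)/6 = 54/6 = 9; σ²_Incubation = ((16−6)/6)² = 2.778
te_Imaging = (7 + 4·13 + 25)/6 = 84/6 = 14; σ²_Imaging = ((25−7)/6)² = 9.000
te_Data extraction = (2 + 4·7 + 18)/6 = 48/6 = 8; σ²_Data extraction = ((18−2)/6)² = 7.111
te_Statistical analysis = (3 + 4·6 + 21)/6 = 48/6 = 8; σ²_Statistical analysis = ((21−3)/6)² = 9.000
te_Replicate run = (7 + 4·8 + 9)/6 = 48/6 = 8; σ²_Replicate run = ((9−7)/6)² = 0.111

Forward pass:
ES_Equipment setup = 0; EF_Equipment setup = 3
ES_Calibration = 3; EF_Calibration = 3+6 = 9
ES_Sample prep = 3; EF_Sample prep = 3+15 = 18
ES_Run assay = 3; EF_Run assay = 3+7 = 10
ES_Incubation = 3; EF_Incubation = 3+9 = 12
ES_Imaging = 3; EF_Imaging = 3+14 = 17
ES_Data extraction = max(EF_Sample prep=18, EF_Run assay=10) = 18; EF_Data extraction = 18+8 = 26
ES_Statistical analysis = max(EF_Equipment setup=3, EF_Run assay=10) = 10; EF_Statistical analysis = 10+8 = 18
ES_Replicate run = max(EF_Calibration=9, EF_Run assay=10, EF_Incubation=12, EF_Imaging=17, EF_Data extraction=26, EF_Statistical analysis=18) = 26; EF_Replicate run = 26+8 = 34
Expected project duration μ = 34 days. Critical path: Equipment setup → Sample prep → Data extraction → Replicate run.

Variance along critical path = 0.444 + 1.778 + 7.111 + 0.111 = 9.444; σ = 3.073 days.
D = μ + z·σ = 34 + 1.036·3.073 = 37.2 days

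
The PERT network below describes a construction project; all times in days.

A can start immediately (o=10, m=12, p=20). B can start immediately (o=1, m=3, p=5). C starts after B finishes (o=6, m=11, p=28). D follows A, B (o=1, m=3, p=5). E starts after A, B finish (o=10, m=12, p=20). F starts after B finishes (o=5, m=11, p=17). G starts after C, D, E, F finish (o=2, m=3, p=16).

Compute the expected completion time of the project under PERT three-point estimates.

31 days

te_A = (10 + 4·12 + 20)/6 = 78/6 = 13
te_B = (1 + 4·3 + 5)/6 = 18/6 = 3
te_C = (6 + 4·11 + 28)/6 = 78/6 = 13
te_D = (1 + 4·3 + 5)/6 = 18/6 = 3
te_E = (10 + 4·12 + 20)/6 = 78/6 = 13
te_F = (5 + 4·11 + 17)/6 = 66/6 = 11
te_G = (2 + 4·3 + 16)/6 = 30/6 = 5

Forward pass:
ES_A = 0; EF_A = 13
ES_B = 0; EF_B = 3
ES_C = 3; EF_C = 3+13 = 16
ES_D = max(EF_A=13, EF_B=3) = 13; EF_D = 13+3 = 16
ES_E = max(EF_A=13, EF_B=3) = 13; EF_E = 13+13 = 26
ES_F = 3; EF_F = 3+11 = 14
ES_G = max(EF_C=16, EF_D=16, EF_E=26, EF_F=14) = 26; EF_G = 26+5 = 31
Expected project duration μ = 31 days. Critical path: A → E → G.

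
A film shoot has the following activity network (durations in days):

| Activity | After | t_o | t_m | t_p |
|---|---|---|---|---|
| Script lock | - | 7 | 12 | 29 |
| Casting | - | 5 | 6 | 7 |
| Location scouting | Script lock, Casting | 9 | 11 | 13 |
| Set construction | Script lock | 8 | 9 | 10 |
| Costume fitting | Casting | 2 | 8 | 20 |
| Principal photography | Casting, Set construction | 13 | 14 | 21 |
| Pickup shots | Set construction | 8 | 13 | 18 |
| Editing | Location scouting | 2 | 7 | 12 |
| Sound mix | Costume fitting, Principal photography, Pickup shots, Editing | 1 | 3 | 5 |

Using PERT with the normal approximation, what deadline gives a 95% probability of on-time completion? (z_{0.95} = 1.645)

47.5 days

te_Script lock = (7 + 4·12 + 29)/6 = 84/6 = 14; σ²_Script lock = ((29−7)/6)² = 13.444
te_Casting = (5 + 4·6 + 7)/6 = 36/6 = 6; σ²_Casting = ((7−5)/6)² = 0.111
te_Location scouting = (9 + 4·11 + 13)/6 = 66/6 = 11; σ²_Location scouting = ((13−9)/6)² = 0.444
te_Set construction = (8 + 4·9 + 10)/6 = 54/6 = 9; σ²_Set construction = ((10−8)/6)² = 0.111
te_Costume fitting = (2 + 4·8 + 20)/6 = 54/6 = 9; σ²_Costume fitting = ((20−2)/6)² = 9.000
te_Principal photography = (13 + 4·14 + 21)/6 = 90/6 = 15; σ²_Principal photography = ((21−13)/6)² = 1.778
te_Pickup shots = (8 + 4·13 + 18)/6 = 78/6 = 13; σ²_Pickup shots = ((18−8)/6)² = 2.778
te_Editing = (2 + 4·7 + 12)/6 = 42/6 = 7; σ²_Editing = ((12−2)/6)² = 2.778
te_Sound mix = (1 + 4·3 + 5)/6 = 18/6 = 3; σ²_Sound mix = ((5−1)/6)² = 0.444

Forward pass:
ES_Script lock = 0; EF_Script lock = 14
ES_Casting = 0; EF_Casting = 6
ES_Location scouting = max(EF_Script lock=14, EF_Casting=6) = 14; EF_Location scouting = 14+11 = 25
ES_Set construction = 14; EF_Set construction = 14+9 = 23
ES_Costume fitting = 6; EF_Costume fitting = 6+9 = 15
ES_Principal photography = max(EF_Casting=6, EF_Set construction=23) = 23; EF_Principal photography = 23+15 = 38
ES_Pickup shots = 23; EF_Pickup shots = 23+13 = 36
ES_Editing = 25; EF_Editing = 25+7 = 32
ES_Sound mix = max(EF_Costume fitting=15, EF_Principal photography=38, EF_Pickup shots=36, EF_Editing=32) = 38; EF_Sound mix = 38+3 = 41
Expected project duration μ = 41 days. Critical path: Script lock → Set construction → Principal photography → Sound mix.

Variance along critical path = 13.444 + 0.111 + 1.778 + 0.444 = 15.778; σ = 3.972 days.
D = μ + z·σ = 41 + 1.645·3.972 = 47.5 days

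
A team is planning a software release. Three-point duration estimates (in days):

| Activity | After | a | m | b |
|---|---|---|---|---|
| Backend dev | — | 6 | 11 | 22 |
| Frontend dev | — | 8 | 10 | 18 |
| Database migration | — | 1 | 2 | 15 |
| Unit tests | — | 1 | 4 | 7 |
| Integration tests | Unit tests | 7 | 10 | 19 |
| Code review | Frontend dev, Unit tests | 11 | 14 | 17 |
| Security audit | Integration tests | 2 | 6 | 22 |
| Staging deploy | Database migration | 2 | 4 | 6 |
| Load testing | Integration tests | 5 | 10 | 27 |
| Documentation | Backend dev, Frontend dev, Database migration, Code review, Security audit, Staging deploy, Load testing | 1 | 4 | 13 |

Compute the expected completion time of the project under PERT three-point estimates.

32 days

te_Backend dev = (6 + 4·11 + 22)/6 = 72/6 = 12
te_Frontend dev = (8 + 4·10 + 18)/6 = 66/6 = 11
te_Database migration = (1 + 4·2 + 15)/6 = 24/6 = 4
te_Unit tests = (1 + 4·4 + 7)/6 = 24/6 = 4
te_Integration tests = (7 + 4·10 + 19)/6 = 66/6 = 11
te_Code review = (11 + 4·14 + 17)/6 = 84/6 = 14
te_Security audit = (2 + 4·6 + 22)/6 = 48/6 = 8
te_Staging deploy = (2 + 4·4 + 6)/6 = 24/6 = 4
te_Load testing = (5 + 4·10 + 27)/6 = 72/6 = 12
te_Documentation = (1 + 4·4 + 13)/6 = 30/6 = 5

Forward pass:
ES_Backend dev = 0; EF_Backend dev = 12
ES_Frontend dev = 0; EF_Frontend dev = 11
ES_Database migration = 0; EF_Database migration = 4
ES_Unit tests = 0; EF_Unit tests = 4
ES_Integration tests = 4; EF_Integration tests = 4+11 = 15
ES_Code review = max(EF_Frontend dev=11, EF_Unit tests=4) = 11; EF_Code review = 11+14 = 25
ES_Security audit = 15; EF_Security audit = 15+8 = 23
ES_Staging deploy = 4; EF_Staging deploy = 4+4 = 8
ES_Load testing = 15; EF_Load testing = 15+12 = 27
ES_Documentation = max(EF_Backend dev=12, EF_Frontend dev=11, EF_Database migration=4, EF_Code review=25, EF_Security audit=23, EF_Staging deploy=8, EF_Load testing=27) = 27; EF_Documentation = 27+5 = 32
Expected project duration μ = 32 days. Critical path: Unit tests → Integration tests → Load testing → Documentation.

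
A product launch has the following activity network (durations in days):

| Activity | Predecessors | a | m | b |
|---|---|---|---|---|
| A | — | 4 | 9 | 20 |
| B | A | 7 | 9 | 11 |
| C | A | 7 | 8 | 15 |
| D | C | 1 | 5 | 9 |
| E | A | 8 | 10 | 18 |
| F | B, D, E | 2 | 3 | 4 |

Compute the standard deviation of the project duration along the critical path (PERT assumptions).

te_A = (4 + 4·9 + 20)/6 = 60/6 = 10; σ²_A = ((20−4)/6)² = 7.111
te_B = (7 + 4·9 + 11)/6 = 54/6 = 9; σ²_B = ((11−7)/6)² = 0.444
te_C = (7 + 4·8 + 15)/6 = 54/6 = 9; σ²_C = ((15−7)/6)² = 1.778
te_D = (1 + 4·5 + 9)/6 = 30/6 = 5; σ²_D = ((9−1)/6)² = 1.778
te_E = (8 + 4·10 + 18)/6 = 66/6 = 11; σ²_E = ((18−8)/6)² = 2.778
te_F = (2 + 4·3 + 4)/6 = 18/6 = 3; σ²_F = ((4−2)/6)² = 0.111

Forward pass:
ES_A = 0; EF_A = 10
ES_B = 10; EF_B = 10+9 = 19
ES_C = 10; EF_C = 10+9 = 19
ES_D = 19; EF_D = 19+5 = 24
ES_E = 10; EF_E = 10+11 = 21
ES_F = max(EF_B=19, EF_D=24, EF_E=21) = 24; EF_F = 24+3 = 27
Expected project duration μ = 27 days. Critical path: A → C → D → F.

Variance along critical path = 7.111 + 1.778 + 1.778 + 0.111 = 10.778
σ = √10.778 = 3.283 days

3.28 days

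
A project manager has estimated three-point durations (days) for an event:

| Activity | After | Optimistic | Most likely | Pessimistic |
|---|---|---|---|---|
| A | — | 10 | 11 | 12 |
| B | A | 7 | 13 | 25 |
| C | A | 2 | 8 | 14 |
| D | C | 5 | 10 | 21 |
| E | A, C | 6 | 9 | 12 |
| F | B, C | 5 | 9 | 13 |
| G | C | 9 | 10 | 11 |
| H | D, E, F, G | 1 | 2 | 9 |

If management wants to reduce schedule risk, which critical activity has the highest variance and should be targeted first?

te_A = (10 + 4·11 + 12)/6 = 66/6 = 11; σ²_A = ((12−10)/6)² = 0.111
te_B = (7 + 4·13 + 25)/6 = 84/6 = 14; σ²_B = ((25−7)/6)² = 9.000
te_C = (2 + 4·8 + 14)/6 = 48/6 = 8; σ²_C = ((14−2)/6)² = 4.000
te_D = (5 + 4·10 + 21)/6 = 66/6 = 11; σ²_D = ((21−5)/6)² = 7.111
te_E = (6 + 4·9 + 12)/6 = 54/6 = 9; σ²_E = ((12−6)/6)² = 1.000
te_F = (5 + 4·9 + 13)/6 = 54/6 = 9; σ²_F = ((13−5)/6)² = 1.778
te_G = (9 + 4·10 + 11)/6 = 60/6 = 10; σ²_G = ((11−9)/6)² = 0.111
te_H = (1 + 4·2 + 9)/6 = 18/6 = 3; σ²_H = ((9−1)/6)² = 1.778

Forward pass:
ES_A = 0; EF_A = 11
ES_B = 11; EF_B = 11+14 = 25
ES_C = 11; EF_C = 11+8 = 19
ES_D = 19; EF_D = 19+11 = 30
ES_E = max(EF_A=11, EF_C=19) = 19; EF_E = 19+9 = 28
ES_F = max(EF_B=25, EF_C=19) = 25; EF_F = 25+9 = 34
ES_G = 19; EF_G = 19+10 = 29
ES_H = max(EF_D=30, EF_E=28, EF_F=34, EF_G=29) = 34; EF_H = 34+3 = 37
Expected project duration μ = 37 days. Critical path: A → B → F → H.

Variances on critical path: σ²_A=0.111, σ²_B=9.000, σ²_F=1.778, σ²_H=1.778.
Largest is σ²_B = 9.000.

B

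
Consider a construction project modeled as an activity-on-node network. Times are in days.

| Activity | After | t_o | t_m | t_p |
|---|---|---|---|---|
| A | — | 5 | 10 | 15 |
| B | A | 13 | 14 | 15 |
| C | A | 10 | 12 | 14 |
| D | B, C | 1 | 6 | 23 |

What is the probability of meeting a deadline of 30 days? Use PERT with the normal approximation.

0.310

te_A = (5 + 4·10 + 15)/6 = 60/6 = 10; σ²_A = ((15−5)/6)² = 2.778
te_B = (13 + 4·14 + 15)/6 = 84/6 = 14; σ²_B = ((15−13)/6)² = 0.111
te_C = (10 + 4·12 + 14)/6 = 72/6 = 12; σ²_C = ((14−10)/6)² = 0.444
te_D = (1 + 4·6 + 23)/6 = 48/6 = 8; σ²_D = ((23−1)/6)² = 13.444

Forward pass:
ES_A = 0; EF_A = 10
ES_B = 10; EF_B = 10+14 = 24
ES_C = 10; EF_C = 10+12 = 22
ES_D = max(EF_B=24, EF_C=22) = 24; EF_D = 24+8 = 32
Expected project duration μ = 32 days. Critical path: A → B → D.

Variance along critical path = 2.778 + 0.111 + 13.444 = 16.333; σ = √16.333 = 4.041 days.
Z = (30 − 32) / 4.041 = -0.495
P(T ≤ 30) = Φ(-0.495) ≈ 0.310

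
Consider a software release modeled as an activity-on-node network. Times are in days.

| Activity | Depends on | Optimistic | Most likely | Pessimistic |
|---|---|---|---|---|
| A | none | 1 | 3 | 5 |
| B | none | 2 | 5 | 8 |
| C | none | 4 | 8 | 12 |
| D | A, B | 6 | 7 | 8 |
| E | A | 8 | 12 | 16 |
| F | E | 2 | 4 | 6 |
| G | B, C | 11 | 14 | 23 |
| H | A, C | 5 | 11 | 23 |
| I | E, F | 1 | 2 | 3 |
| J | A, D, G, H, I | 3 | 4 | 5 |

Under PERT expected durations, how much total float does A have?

2 days

te_A = (1 + 4·3 + 5)/6 = 18/6 = 3
te_B = (2 + 4·5 + 8)/6 = 30/6 = 5
te_C = (4 + 4·8 + 12)/6 = 48/6 = 8
te_D = (6 + 4·7 + 8)/6 = 42/6 = 7
te_E = (8 + 4·12 + 16)/6 = 72/6 = 12
te_F = (2 + 4·4 + 6)/6 = 24/6 = 4
te_G = (11 + 4·14 + 23)/6 = 90/6 = 15
te_H = (5 + 4·11 + 23)/6 = 72/6 = 12
te_I = (1 + 4·2 + 3)/6 = 12/6 = 2
te_J = (3 + 4·4 + 5)/6 = 24/6 = 4

Forward pass:
ES_A = 0; EF_A = 3
ES_B = 0; EF_B = 5
ES_C = 0; EF_C = 8
ES_D = max(EF_A=3, EF_B=5) = 5; EF_D = 5+7 = 12
ES_E = 3; EF_E = 3+12 = 15
ES_F = 15; EF_F = 15+4 = 19
ES_G = max(EF_B=5, EF_C=8) = 8; EF_G = 8+15 = 23
ES_H = max(EF_A=3, EF_C=8) = 8; EF_H = 8+12 = 20
ES_I = max(EF_E=15, EF_F=19) = 19; EF_I = 19+2 = 21
ES_J = max(EF_A=3, EF_D=12, EF_G=23, EF_H=20, EF_I=21) = 23; EF_J = 23+4 = 27
Expected project duration μ = 27 days. Critical path: C → G → J.

Backward pass:
LF_J = 27; LS_J = 27−4 = 23
LF_I = LS_J = 23; LS_I = 23−2 = 21
LF_H = LS_J = 23; LS_H = 23−12 = 11
LF_G = LS_J = 23; LS_G = 23−15 = 8
LF_F = LS_I = 21; LS_F = 21−4 = 17
LF_E = min(LS_F=17, LS_I=21) = 17; LS_E = 17−12 = 5
LF_D = LS_J = 23; LS_D = 23−7 = 16
LF_C = min(LS_G=8, LS_H=11) = 8; LS_C = 8−8 = 0
LF_B = min(LS_D=16, LS_G=8) = 8; LS_B = 8−5 = 3
LF_A = min(LS_D=16, LS_E=5, LS_H=11, LS_J=23) = 5; LS_A = 5−3 = 2
Slack_A = LS_A − ES_A = 2 − 0 = 2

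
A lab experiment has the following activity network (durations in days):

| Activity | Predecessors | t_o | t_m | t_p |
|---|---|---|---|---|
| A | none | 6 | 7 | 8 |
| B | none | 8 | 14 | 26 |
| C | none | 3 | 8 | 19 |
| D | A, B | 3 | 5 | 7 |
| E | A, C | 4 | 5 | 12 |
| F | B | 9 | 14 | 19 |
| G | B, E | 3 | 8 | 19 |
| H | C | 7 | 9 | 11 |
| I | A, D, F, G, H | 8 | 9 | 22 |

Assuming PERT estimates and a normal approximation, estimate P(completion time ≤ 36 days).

0.168

te_A = (6 + 4·7 + 8)/6 = 42/6 = 7; σ²_A = ((8−6)/6)² = 0.111
te_B = (8 + 4·14 + 26)/6 = 90/6 = 15; σ²_B = ((26−8)/6)² = 9.000
te_C = (3 + 4·8 + 19)/6 = 54/6 = 9; σ²_C = ((19−3)/6)² = 7.111
te_D = (3 + 4·5 + 7)/6 = 30/6 = 5; σ²_D = ((7−3)/6)² = 0.444
te_E = (4 + 4·5 + 12)/6 = 36/6 = 6; σ²_E = ((12−4)/6)² = 1.778
te_F = (9 + 4·14 + 19)/6 = 84/6 = 14; σ²_F = ((19−9)/6)² = 2.778
te_G = (3 + 4·8 + 19)/6 = 54/6 = 9; σ²_G = ((19−3)/6)² = 7.111
te_H = (7 + 4·9 + 11)/6 = 54/6 = 9; σ²_H = ((11−7)/6)² = 0.444
te_I = (8 + 4·9 + 22)/6 = 66/6 = 11; σ²_I = ((22−8)/6)² = 5.444

Forward pass:
ES_A = 0; EF_A = 7
ES_B = 0; EF_B = 15
ES_C = 0; EF_C = 9
ES_D = max(EF_A=7, EF_B=15) = 15; EF_D = 15+5 = 20
ES_E = max(EF_A=7, EF_C=9) = 9; EF_E = 9+6 = 15
ES_F = 15; EF_F = 15+14 = 29
ES_G = max(EF_B=15, EF_E=15) = 15; EF_G = 15+9 = 24
ES_H = 9; EF_H = 9+9 = 18
ES_I = max(EF_A=7, EF_D=20, EF_F=29, EF_G=24, EF_H=18) = 29; EF_I = 29+11 = 40
Expected project duration μ = 40 days. Critical path: B → F → I.

Variance along critical path = 9.000 + 2.778 + 5.444 = 17.222; σ = √17.222 = 4.150 days.
Z = (36 − 40) / 4.150 = -0.964
P(T ≤ 36) = Φ(-0.964) ≈ 0.168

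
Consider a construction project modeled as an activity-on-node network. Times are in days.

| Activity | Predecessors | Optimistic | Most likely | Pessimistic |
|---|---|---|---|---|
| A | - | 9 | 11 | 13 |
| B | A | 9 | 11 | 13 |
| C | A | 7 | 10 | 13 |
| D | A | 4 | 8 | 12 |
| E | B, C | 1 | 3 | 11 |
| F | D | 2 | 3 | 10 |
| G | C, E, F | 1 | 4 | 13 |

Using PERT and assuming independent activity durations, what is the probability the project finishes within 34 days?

0.861

te_A = (9 + 4·11 + 13)/6 = 66/6 = 11; σ²_A = ((13−9)/6)² = 0.444
te_B = (9 + 4·11 + 13)/6 = 66/6 = 11; σ²_B = ((13−9)/6)² = 0.444
te_C = (7 + 4·10 + 13)/6 = 60/6 = 10; σ²_C = ((13−7)/6)² = 1.000
te_D = (4 + 4·8 + 12)/6 = 48/6 = 8; σ²_D = ((12−4)/6)² = 1.778
te_E = (1 + 4·3 + 11)/6 = 24/6 = 4; σ²_E = ((11−1)/6)² = 2.778
te_F = (2 + 4·3 + 10)/6 = 24/6 = 4; σ²_F = ((10−2)/6)² = 1.778
te_G = (1 + 4·4 + 13)/6 = 30/6 = 5; σ²_G = ((13−1)/6)² = 4.000

Forward pass:
ES_A = 0; EF_A = 11
ES_B = 11; EF_B = 11+11 = 22
ES_C = 11; EF_C = 11+10 = 21
ES_D = 11; EF_D = 11+8 = 19
ES_E = max(EF_B=22, EF_C=21) = 22; EF_E = 22+4 = 26
ES_F = 19; EF_F = 19+4 = 23
ES_G = max(EF_C=21, EF_E=26, EF_F=23) = 26; EF_G = 26+5 = 31
Expected project duration μ = 31 days. Critical path: A → B → E → G.

Variance along critical path = 0.444 + 0.444 + 2.778 + 4.000 = 7.667; σ = √7.667 = 2.769 days.
Z = (34 − 31) / 2.769 = 1.083
P(T ≤ 34) = Φ(1.083) ≈ 0.861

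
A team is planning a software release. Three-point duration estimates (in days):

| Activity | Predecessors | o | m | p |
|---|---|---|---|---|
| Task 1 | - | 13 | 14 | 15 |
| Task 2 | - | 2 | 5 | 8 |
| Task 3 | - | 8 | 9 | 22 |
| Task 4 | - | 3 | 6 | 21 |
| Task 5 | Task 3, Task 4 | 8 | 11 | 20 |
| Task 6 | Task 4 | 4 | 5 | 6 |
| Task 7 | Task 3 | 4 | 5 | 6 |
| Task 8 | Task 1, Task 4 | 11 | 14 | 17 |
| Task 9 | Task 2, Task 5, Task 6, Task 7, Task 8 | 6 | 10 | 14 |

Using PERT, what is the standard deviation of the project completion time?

1.70 days

te_Task 1 = (13 + 4·14 + 15)/6 = 84/6 = 14; σ²_Task 1 = ((15−13)/6)² = 0.111
te_Task 2 = (2 + 4·5 + 8)/6 = 30/6 = 5; σ²_Task 2 = ((8−2)/6)² = 1.000
te_Task 3 = (8 + 4·9 + 22)/6 = 66/6 = 11; σ²_Task 3 = ((22−8)/6)² = 5.444
te_Task 4 = (3 + 4·6 + 21)/6 = 48/6 = 8; σ²_Task 4 = ((21−3)/6)² = 9.000
te_Task 5 = (8 + 4·11 + 20)/6 = 72/6 = 12; σ²_Task 5 = ((20−8)/6)² = 4.000
te_Task 6 = (4 + 4·5 + 6)/6 = 30/6 = 5; σ²_Task 6 = ((6−4)/6)² = 0.111
te_Task 7 = (4 + 4·5 + 6)/6 = 30/6 = 5; σ²_Task 7 = ((6−4)/6)² = 0.111
te_Task 8 = (11 + 4·14 + 17)/6 = 84/6 = 14; σ²_Task 8 = ((17−11)/6)² = 1.000
te_Task 9 = (6 + 4·10 + 14)/6 = 60/6 = 10; σ²_Task 9 = ((14−6)/6)² = 1.778

Forward pass:
ES_Task 1 = 0; EF_Task 1 = 14
ES_Task 2 = 0; EF_Task 2 = 5
ES_Task 3 = 0; EF_Task 3 = 11
ES_Task 4 = 0; EF_Task 4 = 8
ES_Task 5 = max(EF_Task 3=11, EF_Task 4=8) = 11; EF_Task 5 = 11+12 = 23
ES_Task 6 = 8; EF_Task 6 = 8+5 = 13
ES_Task 7 = 11; EF_Task 7 = 11+5 = 16
ES_Task 8 = max(EF_Task 1=14, EF_Task 4=8) = 14; EF_Task 8 = 14+14 = 28
ES_Task 9 = max(EF_Task 2=5, EF_Task 5=23, EF_Task 6=13, EF_Task 7=16, EF_Task 8=28) = 28; EF_Task 9 = 28+10 = 38
Expected project duration μ = 38 days. Critical path: Task 1 → Task 8 → Task 9.

Variance along critical path = 0.111 + 1.000 + 1.778 = 2.889
σ = √2.889 = 1.700 days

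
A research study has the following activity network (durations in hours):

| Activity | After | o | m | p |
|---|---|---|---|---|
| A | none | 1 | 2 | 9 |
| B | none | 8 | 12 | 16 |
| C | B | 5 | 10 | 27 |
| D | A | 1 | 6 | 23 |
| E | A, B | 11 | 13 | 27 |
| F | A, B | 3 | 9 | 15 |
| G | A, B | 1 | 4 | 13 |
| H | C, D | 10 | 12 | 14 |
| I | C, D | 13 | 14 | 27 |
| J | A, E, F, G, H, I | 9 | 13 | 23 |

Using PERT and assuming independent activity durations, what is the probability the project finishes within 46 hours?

te_A = (1 + 4·2 + 9)/6 = 18/6 = 3; σ²_A = ((9−1)/6)² = 1.778
te_B = (8 + 4·12 + 16)/6 = 72/6 = 12; σ²_B = ((16−8)/6)² = 1.778
te_C = (5 + 4·10 + 27)/6 = 72/6 = 12; σ²_C = ((27−5)/6)² = 13.444
te_D = (1 + 4·6 + 23)/6 = 48/6 = 8; σ²_D = ((23−1)/6)² = 13.444
te_E = (11 + 4·13 + 27)/6 = 90/6 = 15; σ²_E = ((27−11)/6)² = 7.111
te_F = (3 + 4·9 + 15)/6 = 54/6 = 9; σ²_F = ((15−3)/6)² = 4.000
te_G = (1 + 4·4 + 13)/6 = 30/6 = 5; σ²_G = ((13−1)/6)² = 4.000
te_H = (10 + 4·12 + 14)/6 = 72/6 = 12; σ²_H = ((14−10)/6)² = 0.444
te_I = (13 + 4·14 + 27)/6 = 96/6 = 16; σ²_I = ((27−13)/6)² = 5.444
te_J = (9 + 4·13 + 23)/6 = 84/6 = 14; σ²_J = ((23−9)/6)² = 5.444

Forward pass:
ES_A = 0; EF_A = 3
ES_B = 0; EF_B = 12
ES_C = 12; EF_C = 12+12 = 24
ES_D = 3; EF_D = 3+8 = 11
ES_E = max(EF_A=3, EF_B=12) = 12; EF_E = 12+15 = 27
ES_F = max(EF_A=3, EF_B=12) = 12; EF_F = 12+9 = 21
ES_G = max(EF_A=3, EF_B=12) = 12; EF_G = 12+5 = 17
ES_H = max(EF_C=24, EF_D=11) = 24; EF_H = 24+12 = 36
ES_I = max(EF_C=24, EF_D=11) = 24; EF_I = 24+16 = 40
ES_J = max(EF_A=3, EF_E=27, EF_F=21, EF_G=17, EF_H=36, EF_I=40) = 40; EF_J = 40+14 = 54
Expected project duration μ = 54 hours. Critical path: B → C → I → J.

Variance along critical path = 1.778 + 13.444 + 5.444 + 5.444 = 26.111; σ = √26.111 = 5.110 hours.
Z = (46 − 54) / 5.110 = -1.566
P(T ≤ 46) = Φ(-1.566) ≈ 0.059

0.059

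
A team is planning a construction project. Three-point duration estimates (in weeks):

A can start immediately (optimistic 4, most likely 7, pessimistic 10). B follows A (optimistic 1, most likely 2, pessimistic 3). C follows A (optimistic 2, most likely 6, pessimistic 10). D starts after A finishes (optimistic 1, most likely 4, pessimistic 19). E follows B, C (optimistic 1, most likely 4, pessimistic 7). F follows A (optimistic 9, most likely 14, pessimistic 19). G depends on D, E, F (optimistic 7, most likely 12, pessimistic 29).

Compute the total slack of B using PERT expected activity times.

8 weeks

te_A = (4 + 4·7 + 10)/6 = 42/6 = 7
te_B = (1 + 4·2 + 3)/6 = 12/6 = 2
te_C = (2 + 4·6 + 10)/6 = 36/6 = 6
te_D = (1 + 4·4 + 19)/6 = 36/6 = 6
te_E = (1 + 4·4 + 7)/6 = 24/6 = 4
te_F = (9 + 4·14 + 19)/6 = 84/6 = 14
te_G = (7 + 4·12 + 29)/6 = 84/6 = 14

Forward pass:
ES_A = 0; EF_A = 7
ES_B = 7; EF_B = 7+2 = 9
ES_C = 7; EF_C = 7+6 = 13
ES_D = 7; EF_D = 7+6 = 13
ES_E = max(EF_B=9, EF_C=13) = 13; EF_E = 13+4 = 17
ES_F = 7; EF_F = 7+14 = 21
ES_G = max(EF_D=13, EF_E=17, EF_F=21) = 21; EF_G = 21+14 = 35
Expected project duration μ = 35 weeks. Critical path: A → F → G.

Backward pass:
LF_G = 35; LS_G = 35−14 = 21
LF_F = LS_G = 21; LS_F = 21−14 = 7
LF_E = LS_G = 21; LS_E = 21−4 = 17
LF_D = LS_G = 21; LS_D = 21−6 = 15
LF_C = LS_E = 17; LS_C = 17−6 = 11
LF_B = LS_E = 17; LS_B = 17−2 = 15
LF_A = min(LS_B=15, LS_C=11, LS_D=15, LS_F=7) = 7; LS_A = 7−7 = 0
Slack_B = LS_B − ES_B = 15 − 7 = 8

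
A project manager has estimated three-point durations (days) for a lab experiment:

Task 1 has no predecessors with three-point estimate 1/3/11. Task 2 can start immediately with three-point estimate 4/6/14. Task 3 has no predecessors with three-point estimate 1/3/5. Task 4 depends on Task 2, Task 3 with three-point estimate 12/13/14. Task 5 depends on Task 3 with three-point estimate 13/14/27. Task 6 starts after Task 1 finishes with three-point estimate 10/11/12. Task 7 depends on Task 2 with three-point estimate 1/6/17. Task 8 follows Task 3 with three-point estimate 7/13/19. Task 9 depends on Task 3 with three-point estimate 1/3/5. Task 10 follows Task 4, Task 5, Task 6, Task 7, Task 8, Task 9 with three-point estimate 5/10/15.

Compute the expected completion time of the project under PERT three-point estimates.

30 days

te_Task 1 = (1 + 4·3 + 11)/6 = 24/6 = 4
te_Task 2 = (4 + 4·6 + 14)/6 = 42/6 = 7
te_Task 3 = (1 + 4·3 + 5)/6 = 18/6 = 3
te_Task 4 = (12 + 4·13 + 14)/6 = 78/6 = 13
te_Task 5 = (13 + 4·14 + 27)/6 = 96/6 = 16
te_Task 6 = (10 + 4·11 + 12)/6 = 66/6 = 11
te_Task 7 = (1 + 4·6 + 17)/6 = 42/6 = 7
te_Task 8 = (7 + 4·13 + 19)/6 = 78/6 = 13
te_Task 9 = (1 + 4·3 + 5)/6 = 18/6 = 3
te_Task 10 = (5 + 4·10 + 15)/6 = 60/6 = 10

Forward pass:
ES_Task 1 = 0; EF_Task 1 = 4
ES_Task 2 = 0; EF_Task 2 = 7
ES_Task 3 = 0; EF_Task 3 = 3
ES_Task 4 = max(EF_Task 2=7, EF_Task 3=3) = 7; EF_Task 4 = 7+13 = 20
ES_Task 5 = 3; EF_Task 5 = 3+16 = 19
ES_Task 6 = 4; EF_Task 6 = 4+11 = 15
ES_Task 7 = 7; EF_Task 7 = 7+7 = 14
ES_Task 8 = 3; EF_Task 8 = 3+13 = 16
ES_Task 9 = 3; EF_Task 9 = 3+3 = 6
ES_Task 10 = max(EF_Task 4=20, EF_Task 5=19, EF_Task 6=15, EF_Task 7=14, EF_Task 8=16, EF_Task 9=6) = 20; EF_Task 10 = 20+10 = 30
Expected project duration μ = 30 days. Critical path: Task 2 → Task 4 → Task 10.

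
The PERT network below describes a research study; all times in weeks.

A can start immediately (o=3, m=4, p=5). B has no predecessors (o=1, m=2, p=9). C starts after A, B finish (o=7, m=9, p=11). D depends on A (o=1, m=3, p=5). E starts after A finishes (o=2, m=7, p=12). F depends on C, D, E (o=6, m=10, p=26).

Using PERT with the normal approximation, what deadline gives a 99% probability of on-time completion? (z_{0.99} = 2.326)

32.9 weeks

te_A = (3 + 4·4 + 5)/6 = 24/6 = 4; σ²_A = ((5−3)/6)² = 0.111
te_B = (1 + 4·2 + 9)/6 = 18/6 = 3; σ²_B = ((9−1)/6)² = 1.778
te_C = (7 + 4·9 + 11)/6 = 54/6 = 9; σ²_C = ((11−7)/6)² = 0.444
te_D = (1 + 4·3 + 5)/6 = 18/6 = 3; σ²_D = ((5−1)/6)² = 0.444
te_E = (2 + 4·7 + 12)/6 = 42/6 = 7; σ²_E = ((12−2)/6)² = 2.778
te_F = (6 + 4·10 + 26)/6 = 72/6 = 12; σ²_F = ((26−6)/6)² = 11.111

Forward pass:
ES_A = 0; EF_A = 4
ES_B = 0; EF_B = 3
ES_C = max(EF_A=4, EF_B=3) = 4; EF_C = 4+9 = 13
ES_D = 4; EF_D = 4+3 = 7
ES_E = 4; EF_E = 4+7 = 11
ES_F = max(EF_C=13, EF_D=7, EF_E=11) = 13; EF_F = 13+12 = 25
Expected project duration μ = 25 weeks. Critical path: A → C → F.

Variance along critical path = 0.111 + 0.444 + 11.111 = 11.667; σ = 3.416 weeks.
D = μ + z·σ = 25 + 2.326·3.416 = 32.9 weeks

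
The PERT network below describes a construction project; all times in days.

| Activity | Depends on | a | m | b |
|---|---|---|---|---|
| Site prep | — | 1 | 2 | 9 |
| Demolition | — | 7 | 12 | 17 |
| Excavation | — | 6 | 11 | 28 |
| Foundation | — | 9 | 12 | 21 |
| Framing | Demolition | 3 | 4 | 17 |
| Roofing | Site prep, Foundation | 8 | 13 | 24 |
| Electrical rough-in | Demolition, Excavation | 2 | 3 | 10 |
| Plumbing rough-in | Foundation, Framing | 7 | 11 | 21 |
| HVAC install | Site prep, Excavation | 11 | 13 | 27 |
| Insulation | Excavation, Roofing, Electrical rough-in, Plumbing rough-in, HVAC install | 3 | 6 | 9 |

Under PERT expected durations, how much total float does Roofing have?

te_Site prep = (1 + 4·2 + 9)/6 = 18/6 = 3
te_Demolition = (7 + 4·12 + 17)/6 = 72/6 = 12
te_Excavation = (6 + 4·11 + 28)/6 = 78/6 = 13
te_Foundation = (9 + 4·12 + 21)/6 = 78/6 = 13
te_Framing = (3 + 4·4 + 17)/6 = 36/6 = 6
te_Roofing = (8 + 4·13 + 24)/6 = 84/6 = 14
te_Electrical rough-in = (2 + 4·3 + 10)/6 = 24/6 = 4
te_Plumbing rough-in = (7 + 4·11 + 21)/6 = 72/6 = 12
te_HVAC install = (11 + 4·13 + 27)/6 = 90/6 = 15
te_Insulation = (3 + 4·6 + 9)/6 = 36/6 = 6

Forward pass:
ES_Site prep = 0; EF_Site prep = 3
ES_Demolition = 0; EF_Demolition = 12
ES_Excavation = 0; EF_Excavation = 13
ES_Foundation = 0; EF_Foundation = 13
ES_Framing = 12; EF_Framing = 12+6 = 18
ES_Roofing = max(EF_Site prep=3, EF_Foundation=13) = 13; EF_Roofing = 13+14 = 27
ES_Electrical rough-in = max(EF_Demolition=12, EF_Excavation=13) = 13; EF_Electrical rough-in = 13+4 = 17
ES_Plumbing rough-in = max(EF_Foundation=13, EF_Framing=18) = 18; EF_Plumbing rough-in = 18+12 = 30
ES_HVAC install = max(EF_Site prep=3, EF_Excavation=13) = 13; EF_HVAC install = 13+15 = 28
ES_Insulation = max(EF_Excavation=13, EF_Roofing=27, EF_Electrical rough-in=17, EF_Plumbing rough-in=30, EF_HVAC install=28) = 30; EF_Insulation = 30+6 = 36
Expected project duration μ = 36 days. Critical path: Demolition → Framing → Plumbing rough-in → Insulation.

Backward pass:
LF_Insulation = 36; LS_Insulation = 36−6 = 30
LF_HVAC install = LS_Insulation = 30; LS_HVAC install = 30−15 = 15
LF_Plumbing rough-in = LS_Insulation = 30; LS_Plumbing rough-in = 30−12 = 18
LF_Electrical rough-in = LS_Insulation = 30; LS_Electrical rough-in = 30−4 = 26
LF_Roofing = LS_Insulation = 30; LS_Roofing = 30−14 = 16
LF_Framing = LS_Plumbing rough-in = 18; LS_Framing = 18−6 = 12
LF_Foundation = min(LS_Roofing=16, LS_Plumbing rough-in=18) = 16; LS_Foundation = 16−13 = 3
LF_Excavation = min(LS_Electrical rough-in=26, LS_HVAC install=15, LS_Insulation=30) = 15; LS_Excavation = 15−13 = 2
LF_Demolition = min(LS_Framing=12, LS_Electrical rough-in=26) = 12; LS_Demolition = 12−12 = 0
LF_Site prep = min(LS_Roofing=16, LS_HVAC install=15) = 15; LS_Site prep = 15−3 = 12
Slack_Roofing = LS_Roofing − ES_Roofing = 16 − 13 = 3

3 days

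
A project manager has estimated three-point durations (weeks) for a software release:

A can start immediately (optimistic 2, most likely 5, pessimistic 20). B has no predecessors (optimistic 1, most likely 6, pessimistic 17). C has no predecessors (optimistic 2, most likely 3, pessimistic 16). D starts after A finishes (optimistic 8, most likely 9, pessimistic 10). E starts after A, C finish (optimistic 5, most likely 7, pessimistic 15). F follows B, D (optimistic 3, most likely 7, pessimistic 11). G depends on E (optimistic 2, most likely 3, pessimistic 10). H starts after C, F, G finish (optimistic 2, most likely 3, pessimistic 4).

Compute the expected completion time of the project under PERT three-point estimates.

26 weeks

te_A = (2 + 4·5 + 20)/6 = 42/6 = 7
te_B = (1 + 4·6 + 17)/6 = 42/6 = 7
te_C = (2 + 4·3 + 16)/6 = 30/6 = 5
te_D = (8 + 4·9 + 10)/6 = 54/6 = 9
te_E = (5 + 4·7 + 15)/6 = 48/6 = 8
te_F = (3 + 4·7 + 11)/6 = 42/6 = 7
te_G = (2 + 4·3 + 10)/6 = 24/6 = 4
te_H = (2 + 4·3 + 4)/6 = 18/6 = 3

Forward pass:
ES_A = 0; EF_A = 7
ES_B = 0; EF_B = 7
ES_C = 0; EF_C = 5
ES_D = 7; EF_D = 7+9 = 16
ES_E = max(EF_A=7, EF_C=5) = 7; EF_E = 7+8 = 15
ES_F = max(EF_B=7, EF_D=16) = 16; EF_F = 16+7 = 23
ES_G = 15; EF_G = 15+4 = 19
ES_H = max(EF_C=5, EF_F=23, EF_G=19) = 23; EF_H = 23+3 = 26
Expected project duration μ = 26 weeks. Critical path: A → D → F → H.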